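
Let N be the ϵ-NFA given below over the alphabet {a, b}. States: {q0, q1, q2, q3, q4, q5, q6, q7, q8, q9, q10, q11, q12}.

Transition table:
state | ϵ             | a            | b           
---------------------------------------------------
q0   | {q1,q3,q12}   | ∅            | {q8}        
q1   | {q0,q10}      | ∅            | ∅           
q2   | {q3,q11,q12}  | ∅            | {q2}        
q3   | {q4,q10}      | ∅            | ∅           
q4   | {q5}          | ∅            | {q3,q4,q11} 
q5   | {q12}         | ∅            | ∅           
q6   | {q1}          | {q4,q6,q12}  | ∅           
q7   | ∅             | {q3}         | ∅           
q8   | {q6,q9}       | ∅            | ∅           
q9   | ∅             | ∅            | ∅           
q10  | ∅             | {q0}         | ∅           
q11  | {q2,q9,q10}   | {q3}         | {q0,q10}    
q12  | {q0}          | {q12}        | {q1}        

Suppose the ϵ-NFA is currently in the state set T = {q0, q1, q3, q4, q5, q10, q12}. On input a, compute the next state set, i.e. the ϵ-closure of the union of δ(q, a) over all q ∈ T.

q10 on a → {q0}.
q12 on a → {q12}.
No a-transition from q0, q1, q3, q4, q5.
Union after reading a: {q0, q12}.
Now take the ϵ-closure:
From q0 via ϵ: add q1, q3.
From q1 via ϵ: add q10.
From q3 via ϵ: add q4.
From q4 via ϵ: add q5.
No new states can be added; the closed set is {q0, q1, q3, q4, q5, q10, q12}.

{q0, q1, q3, q4, q5, q10, q12}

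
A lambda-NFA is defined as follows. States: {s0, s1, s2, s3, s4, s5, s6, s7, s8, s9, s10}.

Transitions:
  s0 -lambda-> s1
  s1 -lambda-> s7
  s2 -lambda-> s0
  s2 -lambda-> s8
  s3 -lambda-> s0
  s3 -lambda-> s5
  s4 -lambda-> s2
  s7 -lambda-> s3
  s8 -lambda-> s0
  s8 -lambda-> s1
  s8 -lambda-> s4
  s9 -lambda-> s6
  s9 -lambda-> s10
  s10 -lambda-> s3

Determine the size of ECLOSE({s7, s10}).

Start with {s7, s10}.
From s7 via lambda: add s3.
From s3 via lambda: add s0, s5.
From s0 via lambda: add s1.
lambda-closure = {s0, s1, s3, s5, s7, s10}, which has 6 states.

6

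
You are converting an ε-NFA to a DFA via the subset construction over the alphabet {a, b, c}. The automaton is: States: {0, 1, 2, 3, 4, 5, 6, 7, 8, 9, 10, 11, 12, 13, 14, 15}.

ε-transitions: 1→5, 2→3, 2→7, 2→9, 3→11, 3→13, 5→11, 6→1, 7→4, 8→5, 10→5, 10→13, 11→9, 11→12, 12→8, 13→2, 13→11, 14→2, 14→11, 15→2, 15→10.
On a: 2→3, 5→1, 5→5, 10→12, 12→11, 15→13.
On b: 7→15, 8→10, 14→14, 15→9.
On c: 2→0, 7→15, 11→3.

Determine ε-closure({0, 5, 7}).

{0, 4, 5, 7, 8, 9, 11, 12}

Start with {0, 5, 7}.
From 5 via ε: add 11.
From 7 via ε: add 4.
From 11 via ε: add 9, 12.
From 12 via ε: add 8.
No new states can be added; the closed set is {0, 4, 5, 7, 8, 9, 11, 12}.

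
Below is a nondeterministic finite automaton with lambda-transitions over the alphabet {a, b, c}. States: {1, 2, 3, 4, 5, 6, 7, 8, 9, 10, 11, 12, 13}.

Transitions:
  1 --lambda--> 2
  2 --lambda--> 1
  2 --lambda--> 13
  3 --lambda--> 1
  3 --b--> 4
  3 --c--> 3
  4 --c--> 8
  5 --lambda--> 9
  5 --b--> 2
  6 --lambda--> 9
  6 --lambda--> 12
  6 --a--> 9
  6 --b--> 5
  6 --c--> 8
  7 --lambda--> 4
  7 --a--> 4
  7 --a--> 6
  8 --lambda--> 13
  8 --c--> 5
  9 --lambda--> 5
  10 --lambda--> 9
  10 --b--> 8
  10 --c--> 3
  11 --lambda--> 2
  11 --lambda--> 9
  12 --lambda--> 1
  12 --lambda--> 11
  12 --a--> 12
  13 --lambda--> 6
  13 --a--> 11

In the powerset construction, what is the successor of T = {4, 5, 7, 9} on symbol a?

{1, 2, 4, 5, 6, 9, 11, 12, 13}

7 on a → {4, 6}.
No a-transition from 4, 5, 9.
Union after reading a: {4, 6}.
Now take the lambda-closure:
From 6 via lambda: add 9, 12.
From 9 via lambda: add 5.
From 12 via lambda: add 1, 11.
From 1 via lambda: add 2.
From 2 via lambda: add 13.
No new states can be added; the closed set is {1, 2, 4, 5, 6, 9, 11, 12, 13}.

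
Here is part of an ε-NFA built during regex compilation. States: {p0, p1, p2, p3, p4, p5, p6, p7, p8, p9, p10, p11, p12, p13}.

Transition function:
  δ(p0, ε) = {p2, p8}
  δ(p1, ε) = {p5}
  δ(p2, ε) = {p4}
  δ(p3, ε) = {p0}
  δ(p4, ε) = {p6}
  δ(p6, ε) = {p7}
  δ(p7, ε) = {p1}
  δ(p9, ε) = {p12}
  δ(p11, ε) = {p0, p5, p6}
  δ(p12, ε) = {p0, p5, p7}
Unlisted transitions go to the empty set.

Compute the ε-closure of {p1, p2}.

Start with {p1, p2}.
From p1 via ε: add p5.
From p2 via ε: add p4.
From p4 via ε: add p6.
From p6 via ε: add p7.
No new states can be added; the closed set is {p1, p2, p4, p5, p6, p7}.

{p1, p2, p4, p5, p6, p7}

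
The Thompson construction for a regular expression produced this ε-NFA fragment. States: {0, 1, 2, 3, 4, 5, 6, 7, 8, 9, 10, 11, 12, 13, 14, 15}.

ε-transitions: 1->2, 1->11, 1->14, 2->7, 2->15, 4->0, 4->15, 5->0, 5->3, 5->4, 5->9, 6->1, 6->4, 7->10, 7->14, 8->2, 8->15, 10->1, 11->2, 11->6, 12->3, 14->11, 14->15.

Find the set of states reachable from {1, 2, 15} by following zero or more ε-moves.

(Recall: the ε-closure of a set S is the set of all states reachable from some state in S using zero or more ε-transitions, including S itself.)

Start with {1, 2, 15}.
From 1 via ε: add 11, 14.
From 2 via ε: add 7.
From 7 via ε: add 10.
From 11 via ε: add 6.
From 6 via ε: add 4.
From 4 via ε: add 0.
No new states can be added; the closed set is {0, 1, 2, 4, 6, 7, 10, 11, 14, 15}.

{0, 1, 2, 4, 6, 7, 10, 11, 14, 15}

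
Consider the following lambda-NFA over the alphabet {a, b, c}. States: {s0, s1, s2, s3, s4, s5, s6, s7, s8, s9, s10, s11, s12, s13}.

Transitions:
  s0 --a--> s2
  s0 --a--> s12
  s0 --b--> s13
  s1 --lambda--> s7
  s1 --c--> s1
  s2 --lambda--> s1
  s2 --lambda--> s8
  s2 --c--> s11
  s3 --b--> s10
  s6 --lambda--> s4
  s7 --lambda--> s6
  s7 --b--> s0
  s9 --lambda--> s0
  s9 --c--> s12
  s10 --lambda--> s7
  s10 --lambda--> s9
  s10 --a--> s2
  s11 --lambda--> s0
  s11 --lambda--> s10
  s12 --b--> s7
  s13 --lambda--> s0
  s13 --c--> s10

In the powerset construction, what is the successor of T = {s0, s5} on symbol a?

{s1, s2, s4, s6, s7, s8, s12}

s0 on a → {s2, s12}.
No a-transition from s5.
Union after reading a: {s2, s12}.
Now take the lambda-closure:
From s2 via lambda: add s1, s8.
From s1 via lambda: add s7.
From s7 via lambda: add s6.
From s6 via lambda: add s4.
No new states can be added; the closed set is {s1, s2, s4, s6, s7, s8, s12}.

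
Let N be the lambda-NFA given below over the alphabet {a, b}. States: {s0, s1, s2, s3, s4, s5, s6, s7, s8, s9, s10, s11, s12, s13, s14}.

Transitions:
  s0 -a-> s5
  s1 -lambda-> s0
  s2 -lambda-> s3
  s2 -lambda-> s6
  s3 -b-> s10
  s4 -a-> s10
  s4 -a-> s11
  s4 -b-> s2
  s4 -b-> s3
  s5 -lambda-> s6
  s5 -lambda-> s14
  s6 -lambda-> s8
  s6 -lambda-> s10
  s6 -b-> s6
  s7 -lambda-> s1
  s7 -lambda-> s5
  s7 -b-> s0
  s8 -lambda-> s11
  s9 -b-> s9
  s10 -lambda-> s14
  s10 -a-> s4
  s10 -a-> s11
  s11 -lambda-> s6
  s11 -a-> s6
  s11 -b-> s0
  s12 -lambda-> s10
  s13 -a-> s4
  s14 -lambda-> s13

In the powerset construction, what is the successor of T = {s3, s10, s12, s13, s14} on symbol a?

{s4, s6, s8, s10, s11, s13, s14}

s10 on a → {s4, s11}.
s13 on a → {s4}.
No a-transition from s3, s12, s14.
Union after reading a: {s4, s11}.
Now take the lambda-closure:
From s11 via lambda: add s6.
From s6 via lambda: add s8, s10.
From s10 via lambda: add s14.
From s14 via lambda: add s13.
No new states can be added; the closed set is {s4, s6, s8, s10, s11, s13, s14}.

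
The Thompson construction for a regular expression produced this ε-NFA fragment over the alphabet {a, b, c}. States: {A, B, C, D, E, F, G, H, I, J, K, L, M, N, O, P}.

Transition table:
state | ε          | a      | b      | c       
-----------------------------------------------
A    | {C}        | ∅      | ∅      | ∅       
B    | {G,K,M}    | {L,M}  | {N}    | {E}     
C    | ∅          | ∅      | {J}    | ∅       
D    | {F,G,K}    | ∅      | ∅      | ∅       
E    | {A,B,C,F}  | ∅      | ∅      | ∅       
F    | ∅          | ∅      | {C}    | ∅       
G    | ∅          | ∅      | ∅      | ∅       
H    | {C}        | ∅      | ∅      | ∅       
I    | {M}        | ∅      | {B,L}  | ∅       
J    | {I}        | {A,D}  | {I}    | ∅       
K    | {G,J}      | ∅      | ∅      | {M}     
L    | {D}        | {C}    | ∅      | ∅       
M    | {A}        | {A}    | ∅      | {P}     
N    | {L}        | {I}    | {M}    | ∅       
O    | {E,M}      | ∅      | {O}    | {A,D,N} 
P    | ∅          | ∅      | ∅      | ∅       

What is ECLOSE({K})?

{A, C, G, I, J, K, M}

Start with {K}.
From K via ε: add G, J.
From J via ε: add I.
From I via ε: add M.
From M via ε: add A.
From A via ε: add C.
No new states can be added; the closed set is {A, C, G, I, J, K, M}.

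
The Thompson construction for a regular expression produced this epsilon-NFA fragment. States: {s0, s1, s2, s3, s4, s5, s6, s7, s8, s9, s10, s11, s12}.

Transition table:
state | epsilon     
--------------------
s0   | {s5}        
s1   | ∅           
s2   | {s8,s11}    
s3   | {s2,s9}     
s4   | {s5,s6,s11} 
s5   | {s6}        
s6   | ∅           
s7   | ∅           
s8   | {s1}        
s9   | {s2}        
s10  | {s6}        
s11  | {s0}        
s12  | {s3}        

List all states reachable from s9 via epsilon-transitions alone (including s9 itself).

{s0, s1, s2, s5, s6, s8, s9, s11}

Start with {s9}.
From s9 via epsilon: add s2.
From s2 via epsilon: add s8, s11.
From s8 via epsilon: add s1.
From s11 via epsilon: add s0.
From s0 via epsilon: add s5.
From s5 via epsilon: add s6.
No new states can be added; the closed set is {s0, s1, s2, s5, s6, s8, s9, s11}.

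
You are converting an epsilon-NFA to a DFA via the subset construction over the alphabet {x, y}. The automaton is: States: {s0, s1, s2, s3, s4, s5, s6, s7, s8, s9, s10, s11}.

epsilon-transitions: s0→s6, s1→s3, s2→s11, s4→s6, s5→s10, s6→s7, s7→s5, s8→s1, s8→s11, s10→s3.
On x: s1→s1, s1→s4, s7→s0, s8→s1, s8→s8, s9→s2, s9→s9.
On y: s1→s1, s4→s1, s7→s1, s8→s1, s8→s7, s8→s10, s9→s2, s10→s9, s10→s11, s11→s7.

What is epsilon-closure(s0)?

Start with {s0}.
From s0 via epsilon: add s6.
From s6 via epsilon: add s7.
From s7 via epsilon: add s5.
From s5 via epsilon: add s10.
From s10 via epsilon: add s3.
No new states can be added; the closed set is {s0, s3, s5, s6, s7, s10}.

{s0, s3, s5, s6, s7, s10}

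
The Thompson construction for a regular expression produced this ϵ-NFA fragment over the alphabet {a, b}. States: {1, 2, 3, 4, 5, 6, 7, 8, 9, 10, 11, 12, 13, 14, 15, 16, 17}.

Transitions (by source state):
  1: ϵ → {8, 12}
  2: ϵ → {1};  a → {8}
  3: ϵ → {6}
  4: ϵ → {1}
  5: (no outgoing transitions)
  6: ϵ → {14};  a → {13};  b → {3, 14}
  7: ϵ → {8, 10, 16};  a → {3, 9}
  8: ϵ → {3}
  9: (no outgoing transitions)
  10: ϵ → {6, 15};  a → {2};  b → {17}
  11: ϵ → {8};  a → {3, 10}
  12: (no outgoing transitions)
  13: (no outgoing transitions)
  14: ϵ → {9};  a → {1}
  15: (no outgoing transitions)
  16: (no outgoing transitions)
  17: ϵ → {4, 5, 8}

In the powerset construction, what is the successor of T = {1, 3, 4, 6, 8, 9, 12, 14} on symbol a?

6 on a → {13}.
14 on a → {1}.
No a-transition from 1, 3, 4, 8, 9, 12.
Union after reading a: {1, 13}.
Now take the ϵ-closure:
From 1 via ϵ: add 8, 12.
From 8 via ϵ: add 3.
From 3 via ϵ: add 6.
From 6 via ϵ: add 14.
From 14 via ϵ: add 9.
No new states can be added; the closed set is {1, 3, 6, 8, 9, 12, 13, 14}.

{1, 3, 6, 8, 9, 12, 13, 14}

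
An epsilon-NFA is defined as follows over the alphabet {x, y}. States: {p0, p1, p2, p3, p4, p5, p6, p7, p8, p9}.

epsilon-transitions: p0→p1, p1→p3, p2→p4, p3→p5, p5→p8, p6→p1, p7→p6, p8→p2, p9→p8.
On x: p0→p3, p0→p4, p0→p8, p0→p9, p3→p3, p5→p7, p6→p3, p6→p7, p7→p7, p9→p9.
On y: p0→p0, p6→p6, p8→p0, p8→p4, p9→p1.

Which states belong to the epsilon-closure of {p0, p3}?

Start with {p0, p3}.
From p0 via epsilon: add p1.
From p3 via epsilon: add p5.
From p5 via epsilon: add p8.
From p8 via epsilon: add p2.
From p2 via epsilon: add p4.
No new states can be added; the closed set is {p0, p1, p2, p3, p4, p5, p8}.

{p0, p1, p2, p3, p4, p5, p8}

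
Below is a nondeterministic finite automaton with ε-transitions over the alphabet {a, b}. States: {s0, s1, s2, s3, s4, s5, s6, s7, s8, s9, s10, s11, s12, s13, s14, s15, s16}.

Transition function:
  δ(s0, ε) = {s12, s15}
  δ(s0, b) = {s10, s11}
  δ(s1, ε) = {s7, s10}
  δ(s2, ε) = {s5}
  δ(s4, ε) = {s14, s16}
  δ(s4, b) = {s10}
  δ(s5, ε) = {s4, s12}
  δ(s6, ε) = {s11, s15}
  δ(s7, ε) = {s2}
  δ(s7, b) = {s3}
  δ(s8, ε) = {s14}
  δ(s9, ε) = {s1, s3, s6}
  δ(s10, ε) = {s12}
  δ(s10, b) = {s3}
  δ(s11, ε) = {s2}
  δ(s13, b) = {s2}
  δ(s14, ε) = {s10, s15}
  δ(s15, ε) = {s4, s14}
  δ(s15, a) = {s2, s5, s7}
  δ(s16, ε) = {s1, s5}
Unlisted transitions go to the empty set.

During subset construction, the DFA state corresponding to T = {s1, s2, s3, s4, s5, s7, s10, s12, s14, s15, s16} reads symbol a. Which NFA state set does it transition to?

s15 on a → {s2, s5, s7}.
No a-transition from s1, s2, s3, s4, s5, s7, s10, s12, s14, s16.
Union after reading a: {s2, s5, s7}.
Now take the ε-closure:
From s5 via ε: add s4, s12.
From s4 via ε: add s14, s16.
From s14 via ε: add s10, s15.
From s16 via ε: add s1.
No new states can be added; the closed set is {s1, s2, s4, s5, s7, s10, s12, s14, s15, s16}.

{s1, s2, s4, s5, s7, s10, s12, s14, s15, s16}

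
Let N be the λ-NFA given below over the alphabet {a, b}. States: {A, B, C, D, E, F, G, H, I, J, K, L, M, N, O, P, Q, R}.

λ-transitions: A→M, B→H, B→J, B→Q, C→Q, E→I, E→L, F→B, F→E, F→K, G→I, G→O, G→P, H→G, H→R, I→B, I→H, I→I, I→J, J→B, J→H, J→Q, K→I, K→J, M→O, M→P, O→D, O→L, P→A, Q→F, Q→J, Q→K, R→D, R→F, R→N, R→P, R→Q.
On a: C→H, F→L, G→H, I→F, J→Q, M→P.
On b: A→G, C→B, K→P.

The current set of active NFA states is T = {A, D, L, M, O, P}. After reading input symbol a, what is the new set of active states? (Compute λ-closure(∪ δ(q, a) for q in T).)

{A, D, L, M, O, P}

M on a → {P}.
No a-transition from A, D, L, O, P.
Union after reading a: {P}.
Now take the λ-closure:
From P via λ: add A.
From A via λ: add M.
From M via λ: add O.
From O via λ: add D, L.
No new states can be added; the closed set is {A, D, L, M, O, P}.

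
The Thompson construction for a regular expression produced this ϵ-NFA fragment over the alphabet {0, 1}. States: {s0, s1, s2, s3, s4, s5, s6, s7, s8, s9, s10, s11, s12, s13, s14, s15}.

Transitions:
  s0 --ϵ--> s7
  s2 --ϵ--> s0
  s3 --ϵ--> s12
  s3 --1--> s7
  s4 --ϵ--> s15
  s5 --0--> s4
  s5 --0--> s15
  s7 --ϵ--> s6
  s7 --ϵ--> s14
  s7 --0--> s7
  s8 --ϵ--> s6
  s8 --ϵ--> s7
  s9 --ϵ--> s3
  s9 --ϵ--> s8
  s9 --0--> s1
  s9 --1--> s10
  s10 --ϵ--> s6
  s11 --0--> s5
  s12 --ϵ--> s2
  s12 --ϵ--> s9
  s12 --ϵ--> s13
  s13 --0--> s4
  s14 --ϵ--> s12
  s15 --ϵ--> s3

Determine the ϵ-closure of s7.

{s0, s2, s3, s6, s7, s8, s9, s12, s13, s14}

Start with {s7}.
From s7 via ϵ: add s6, s14.
From s14 via ϵ: add s12.
From s12 via ϵ: add s2, s9, s13.
From s2 via ϵ: add s0.
From s9 via ϵ: add s3, s8.
No new states can be added; the closed set is {s0, s2, s3, s6, s7, s8, s9, s12, s13, s14}.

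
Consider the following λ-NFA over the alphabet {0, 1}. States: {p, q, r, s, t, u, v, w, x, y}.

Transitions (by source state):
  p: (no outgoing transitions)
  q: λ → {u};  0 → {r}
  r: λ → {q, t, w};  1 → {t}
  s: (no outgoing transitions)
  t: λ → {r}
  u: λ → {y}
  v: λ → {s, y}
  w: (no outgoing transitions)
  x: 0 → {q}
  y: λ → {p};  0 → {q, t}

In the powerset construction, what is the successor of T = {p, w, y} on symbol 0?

y on 0 → {q, t}.
No 0-transition from p, w.
Union after reading 0: {q, t}.
Now take the λ-closure:
From q via λ: add u.
From t via λ: add r.
From r via λ: add w.
From u via λ: add y.
From y via λ: add p.
No new states can be added; the closed set is {p, q, r, t, u, w, y}.

{p, q, r, t, u, w, y}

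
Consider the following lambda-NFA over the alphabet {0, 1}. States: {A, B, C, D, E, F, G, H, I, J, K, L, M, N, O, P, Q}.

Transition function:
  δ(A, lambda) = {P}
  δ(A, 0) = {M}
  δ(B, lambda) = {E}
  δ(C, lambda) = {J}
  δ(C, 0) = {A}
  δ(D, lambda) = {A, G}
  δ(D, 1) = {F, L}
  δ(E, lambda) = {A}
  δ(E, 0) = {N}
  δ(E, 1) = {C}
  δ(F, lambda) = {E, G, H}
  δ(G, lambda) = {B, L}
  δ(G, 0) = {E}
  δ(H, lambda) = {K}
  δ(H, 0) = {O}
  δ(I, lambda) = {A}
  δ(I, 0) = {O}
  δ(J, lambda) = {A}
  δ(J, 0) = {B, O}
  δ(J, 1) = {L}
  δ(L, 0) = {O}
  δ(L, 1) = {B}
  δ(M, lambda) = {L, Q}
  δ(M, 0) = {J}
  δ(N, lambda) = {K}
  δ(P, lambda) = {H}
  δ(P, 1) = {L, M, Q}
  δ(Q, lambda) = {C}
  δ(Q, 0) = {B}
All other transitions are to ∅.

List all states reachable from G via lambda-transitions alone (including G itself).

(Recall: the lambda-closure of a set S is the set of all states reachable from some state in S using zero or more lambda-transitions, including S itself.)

{A, B, E, G, H, K, L, P}

Start with {G}.
From G via lambda: add B, L.
From B via lambda: add E.
From E via lambda: add A.
From A via lambda: add P.
From P via lambda: add H.
From H via lambda: add K.
No new states can be added; the closed set is {A, B, E, G, H, K, L, P}.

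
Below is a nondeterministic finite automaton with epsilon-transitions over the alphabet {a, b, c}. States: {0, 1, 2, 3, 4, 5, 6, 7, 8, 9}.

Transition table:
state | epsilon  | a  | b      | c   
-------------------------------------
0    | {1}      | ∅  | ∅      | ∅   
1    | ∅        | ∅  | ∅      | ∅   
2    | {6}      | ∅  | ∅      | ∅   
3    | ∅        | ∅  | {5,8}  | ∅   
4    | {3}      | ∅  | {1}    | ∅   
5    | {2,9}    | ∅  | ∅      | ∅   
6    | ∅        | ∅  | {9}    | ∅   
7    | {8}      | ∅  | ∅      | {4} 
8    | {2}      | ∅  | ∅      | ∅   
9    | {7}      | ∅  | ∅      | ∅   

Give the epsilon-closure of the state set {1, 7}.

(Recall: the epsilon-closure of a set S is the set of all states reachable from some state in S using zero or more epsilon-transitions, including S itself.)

{1, 2, 6, 7, 8}

Start with {1, 7}.
From 7 via epsilon: add 8.
From 8 via epsilon: add 2.
From 2 via epsilon: add 6.
No new states can be added; the closed set is {1, 2, 6, 7, 8}.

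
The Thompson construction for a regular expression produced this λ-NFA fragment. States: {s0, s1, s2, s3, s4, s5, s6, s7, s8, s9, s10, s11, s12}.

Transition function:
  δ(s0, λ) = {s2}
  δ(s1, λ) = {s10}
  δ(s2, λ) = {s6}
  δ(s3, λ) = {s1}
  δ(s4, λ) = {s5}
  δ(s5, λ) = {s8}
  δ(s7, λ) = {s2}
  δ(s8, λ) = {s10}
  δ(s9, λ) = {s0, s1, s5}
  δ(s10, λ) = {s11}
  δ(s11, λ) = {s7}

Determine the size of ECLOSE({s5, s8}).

Start with {s5, s8}.
From s8 via λ: add s10.
From s10 via λ: add s11.
From s11 via λ: add s7.
From s7 via λ: add s2.
From s2 via λ: add s6.
λ-closure = {s2, s5, s6, s7, s8, s10, s11}, which has 7 states.

7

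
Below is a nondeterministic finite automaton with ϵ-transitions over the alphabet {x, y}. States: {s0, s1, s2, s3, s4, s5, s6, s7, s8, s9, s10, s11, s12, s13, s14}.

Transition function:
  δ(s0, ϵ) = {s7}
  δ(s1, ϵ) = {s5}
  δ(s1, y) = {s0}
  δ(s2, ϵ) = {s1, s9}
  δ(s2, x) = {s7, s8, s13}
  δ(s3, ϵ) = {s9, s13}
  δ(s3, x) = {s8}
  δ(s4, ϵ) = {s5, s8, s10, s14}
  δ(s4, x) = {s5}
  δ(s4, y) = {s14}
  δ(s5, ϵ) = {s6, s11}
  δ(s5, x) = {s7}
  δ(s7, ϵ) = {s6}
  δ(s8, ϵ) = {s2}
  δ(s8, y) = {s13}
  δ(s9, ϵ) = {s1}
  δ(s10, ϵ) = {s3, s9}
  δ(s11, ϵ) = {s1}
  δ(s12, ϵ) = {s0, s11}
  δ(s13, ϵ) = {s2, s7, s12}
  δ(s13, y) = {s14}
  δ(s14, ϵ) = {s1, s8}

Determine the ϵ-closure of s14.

{s1, s2, s5, s6, s8, s9, s11, s14}

Start with {s14}.
From s14 via ϵ: add s1, s8.
From s1 via ϵ: add s5.
From s8 via ϵ: add s2.
From s2 via ϵ: add s9.
From s5 via ϵ: add s6, s11.
No new states can be added; the closed set is {s1, s2, s5, s6, s8, s9, s11, s14}.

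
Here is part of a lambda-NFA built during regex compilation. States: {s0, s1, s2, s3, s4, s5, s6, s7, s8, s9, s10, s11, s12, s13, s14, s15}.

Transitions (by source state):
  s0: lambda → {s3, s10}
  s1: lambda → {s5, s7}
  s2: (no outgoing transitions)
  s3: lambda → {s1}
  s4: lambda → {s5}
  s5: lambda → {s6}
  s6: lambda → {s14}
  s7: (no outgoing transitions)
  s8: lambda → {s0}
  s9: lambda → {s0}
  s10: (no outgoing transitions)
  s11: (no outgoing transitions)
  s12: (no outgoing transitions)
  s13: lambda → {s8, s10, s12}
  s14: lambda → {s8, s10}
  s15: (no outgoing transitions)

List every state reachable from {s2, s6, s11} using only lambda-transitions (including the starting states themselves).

Start with {s2, s6, s11}.
From s6 via lambda: add s14.
From s14 via lambda: add s8, s10.
From s8 via lambda: add s0.
From s0 via lambda: add s3.
From s3 via lambda: add s1.
From s1 via lambda: add s5, s7.
No new states can be added; the closed set is {s0, s1, s2, s3, s5, s6, s7, s8, s10, s11, s14}.

{s0, s1, s2, s3, s5, s6, s7, s8, s10, s11, s14}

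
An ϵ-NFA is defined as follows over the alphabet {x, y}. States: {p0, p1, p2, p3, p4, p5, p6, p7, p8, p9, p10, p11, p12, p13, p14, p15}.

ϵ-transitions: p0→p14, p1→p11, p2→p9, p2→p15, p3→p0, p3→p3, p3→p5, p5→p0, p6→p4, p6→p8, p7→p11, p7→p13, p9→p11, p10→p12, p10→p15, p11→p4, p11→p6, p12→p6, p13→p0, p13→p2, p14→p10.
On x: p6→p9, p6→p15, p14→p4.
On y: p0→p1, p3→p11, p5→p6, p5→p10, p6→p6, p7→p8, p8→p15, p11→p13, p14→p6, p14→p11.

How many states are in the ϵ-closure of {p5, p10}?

9

Start with {p5, p10}.
From p5 via ϵ: add p0.
From p10 via ϵ: add p12, p15.
From p0 via ϵ: add p14.
From p12 via ϵ: add p6.
From p6 via ϵ: add p4, p8.
ϵ-closure = {p0, p4, p5, p6, p8, p10, p12, p14, p15}, which has 9 states.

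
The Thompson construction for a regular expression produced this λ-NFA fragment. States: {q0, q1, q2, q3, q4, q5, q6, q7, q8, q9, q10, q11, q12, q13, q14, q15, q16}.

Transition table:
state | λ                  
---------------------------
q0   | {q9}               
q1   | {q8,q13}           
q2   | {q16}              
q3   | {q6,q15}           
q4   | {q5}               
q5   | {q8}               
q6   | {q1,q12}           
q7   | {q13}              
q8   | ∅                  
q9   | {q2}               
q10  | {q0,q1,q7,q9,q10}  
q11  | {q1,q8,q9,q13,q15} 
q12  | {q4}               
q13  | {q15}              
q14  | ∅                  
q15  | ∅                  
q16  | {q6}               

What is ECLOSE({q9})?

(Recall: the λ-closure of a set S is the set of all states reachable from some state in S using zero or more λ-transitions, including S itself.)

{q1, q2, q4, q5, q6, q8, q9, q12, q13, q15, q16}

Start with {q9}.
From q9 via λ: add q2.
From q2 via λ: add q16.
From q16 via λ: add q6.
From q6 via λ: add q1, q12.
From q1 via λ: add q8, q13.
From q12 via λ: add q4.
From q4 via λ: add q5.
From q13 via λ: add q15.
No new states can be added; the closed set is {q1, q2, q4, q5, q6, q8, q9, q12, q13, q15, q16}.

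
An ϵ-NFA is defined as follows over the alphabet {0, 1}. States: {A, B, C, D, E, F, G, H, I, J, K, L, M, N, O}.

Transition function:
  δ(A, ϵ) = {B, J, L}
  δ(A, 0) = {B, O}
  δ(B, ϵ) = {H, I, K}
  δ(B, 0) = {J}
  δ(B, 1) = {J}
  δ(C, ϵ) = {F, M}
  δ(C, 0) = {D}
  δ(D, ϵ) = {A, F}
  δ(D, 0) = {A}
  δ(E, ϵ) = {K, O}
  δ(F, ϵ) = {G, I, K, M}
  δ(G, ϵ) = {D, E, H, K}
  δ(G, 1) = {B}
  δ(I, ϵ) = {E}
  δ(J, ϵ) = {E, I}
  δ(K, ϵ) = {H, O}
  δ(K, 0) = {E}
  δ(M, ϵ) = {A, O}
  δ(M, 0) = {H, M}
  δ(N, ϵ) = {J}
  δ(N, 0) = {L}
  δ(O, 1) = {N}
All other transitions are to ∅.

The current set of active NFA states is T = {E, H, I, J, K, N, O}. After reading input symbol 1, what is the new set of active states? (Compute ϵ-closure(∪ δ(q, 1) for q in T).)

{E, H, I, J, K, N, O}

O on 1 → {N}.
No 1-transition from E, H, I, J, K, N.
Union after reading 1: {N}.
Now take the ϵ-closure:
From N via ϵ: add J.
From J via ϵ: add E, I.
From E via ϵ: add K, O.
From K via ϵ: add H.
No new states can be added; the closed set is {E, H, I, J, K, N, O}.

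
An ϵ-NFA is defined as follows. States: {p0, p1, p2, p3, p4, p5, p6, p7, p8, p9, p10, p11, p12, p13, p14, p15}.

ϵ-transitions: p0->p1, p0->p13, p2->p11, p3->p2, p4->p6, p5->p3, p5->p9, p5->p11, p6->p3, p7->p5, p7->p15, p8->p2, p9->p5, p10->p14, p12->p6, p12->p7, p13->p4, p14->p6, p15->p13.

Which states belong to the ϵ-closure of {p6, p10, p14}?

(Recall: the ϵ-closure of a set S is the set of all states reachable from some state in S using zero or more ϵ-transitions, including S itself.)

Start with {p6, p10, p14}.
From p6 via ϵ: add p3.
From p3 via ϵ: add p2.
From p2 via ϵ: add p11.
No new states can be added; the closed set is {p2, p3, p6, p10, p11, p14}.

{p2, p3, p6, p10, p11, p14}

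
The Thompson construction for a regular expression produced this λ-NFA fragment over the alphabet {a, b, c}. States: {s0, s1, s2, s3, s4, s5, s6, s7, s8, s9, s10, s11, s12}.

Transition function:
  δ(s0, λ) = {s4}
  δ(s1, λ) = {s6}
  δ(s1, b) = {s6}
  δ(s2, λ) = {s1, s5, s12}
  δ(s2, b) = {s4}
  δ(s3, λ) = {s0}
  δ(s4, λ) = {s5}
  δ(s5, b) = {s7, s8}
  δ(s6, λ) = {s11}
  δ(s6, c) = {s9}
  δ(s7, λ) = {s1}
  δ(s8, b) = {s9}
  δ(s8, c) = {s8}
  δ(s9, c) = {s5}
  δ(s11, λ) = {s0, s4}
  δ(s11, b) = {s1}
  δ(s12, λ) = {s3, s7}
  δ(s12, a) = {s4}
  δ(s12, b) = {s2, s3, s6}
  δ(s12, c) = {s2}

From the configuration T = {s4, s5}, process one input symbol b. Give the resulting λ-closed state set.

s5 on b → {s7, s8}.
No b-transition from s4.
Union after reading b: {s7, s8}.
Now take the λ-closure:
From s7 via λ: add s1.
From s1 via λ: add s6.
From s6 via λ: add s11.
From s11 via λ: add s0, s4.
From s4 via λ: add s5.
No new states can be added; the closed set is {s0, s1, s4, s5, s6, s7, s8, s11}.

{s0, s1, s4, s5, s6, s7, s8, s11}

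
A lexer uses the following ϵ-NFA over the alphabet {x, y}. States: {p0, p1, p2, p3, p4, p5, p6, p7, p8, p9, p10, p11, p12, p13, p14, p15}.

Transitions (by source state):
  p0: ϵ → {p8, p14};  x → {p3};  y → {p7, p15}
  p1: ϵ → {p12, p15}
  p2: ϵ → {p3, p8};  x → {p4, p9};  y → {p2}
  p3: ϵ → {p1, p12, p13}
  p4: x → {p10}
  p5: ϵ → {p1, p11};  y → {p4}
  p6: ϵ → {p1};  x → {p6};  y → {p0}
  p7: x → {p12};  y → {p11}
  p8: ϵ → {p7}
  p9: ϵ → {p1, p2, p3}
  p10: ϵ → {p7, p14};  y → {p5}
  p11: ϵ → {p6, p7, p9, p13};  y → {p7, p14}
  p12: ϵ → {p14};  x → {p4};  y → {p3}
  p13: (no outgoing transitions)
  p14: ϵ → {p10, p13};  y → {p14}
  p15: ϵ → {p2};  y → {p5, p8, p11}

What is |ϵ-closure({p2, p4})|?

Start with {p2, p4}.
From p2 via ϵ: add p3, p8.
From p3 via ϵ: add p1, p12, p13.
From p8 via ϵ: add p7.
From p1 via ϵ: add p15.
From p12 via ϵ: add p14.
From p14 via ϵ: add p10.
ϵ-closure = {p1, p2, p3, p4, p7, p8, p10, p12, p13, p14, p15}, which has 11 states.

11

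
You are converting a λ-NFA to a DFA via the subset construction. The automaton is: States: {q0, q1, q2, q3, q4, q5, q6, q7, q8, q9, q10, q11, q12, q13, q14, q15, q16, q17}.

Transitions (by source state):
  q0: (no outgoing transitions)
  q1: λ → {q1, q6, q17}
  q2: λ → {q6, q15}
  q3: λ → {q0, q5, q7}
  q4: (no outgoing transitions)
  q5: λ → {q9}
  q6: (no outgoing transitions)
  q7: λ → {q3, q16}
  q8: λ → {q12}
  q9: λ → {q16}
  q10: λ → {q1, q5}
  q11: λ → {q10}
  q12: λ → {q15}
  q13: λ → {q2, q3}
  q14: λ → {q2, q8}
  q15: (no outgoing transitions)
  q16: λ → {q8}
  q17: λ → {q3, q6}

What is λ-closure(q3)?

Start with {q3}.
From q3 via λ: add q0, q5, q7.
From q5 via λ: add q9.
From q7 via λ: add q16.
From q16 via λ: add q8.
From q8 via λ: add q12.
From q12 via λ: add q15.
No new states can be added; the closed set is {q0, q3, q5, q7, q8, q9, q12, q15, q16}.

{q0, q3, q5, q7, q8, q9, q12, q15, q16}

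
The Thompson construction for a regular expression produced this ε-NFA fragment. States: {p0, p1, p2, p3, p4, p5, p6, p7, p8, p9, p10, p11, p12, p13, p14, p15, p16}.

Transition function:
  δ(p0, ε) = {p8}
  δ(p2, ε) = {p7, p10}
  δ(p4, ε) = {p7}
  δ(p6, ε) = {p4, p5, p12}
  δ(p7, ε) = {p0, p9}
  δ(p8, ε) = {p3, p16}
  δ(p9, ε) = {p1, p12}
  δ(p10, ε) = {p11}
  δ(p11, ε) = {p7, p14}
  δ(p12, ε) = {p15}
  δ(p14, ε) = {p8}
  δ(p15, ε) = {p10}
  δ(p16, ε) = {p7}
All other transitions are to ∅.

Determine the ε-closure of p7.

Start with {p7}.
From p7 via ε: add p0, p9.
From p0 via ε: add p8.
From p9 via ε: add p1, p12.
From p8 via ε: add p3, p16.
From p12 via ε: add p15.
From p15 via ε: add p10.
From p10 via ε: add p11.
From p11 via ε: add p14.
No new states can be added; the closed set is {p0, p1, p3, p7, p8, p9, p10, p11, p12, p14, p15, p16}.

{p0, p1, p3, p7, p8, p9, p10, p11, p12, p14, p15, p16}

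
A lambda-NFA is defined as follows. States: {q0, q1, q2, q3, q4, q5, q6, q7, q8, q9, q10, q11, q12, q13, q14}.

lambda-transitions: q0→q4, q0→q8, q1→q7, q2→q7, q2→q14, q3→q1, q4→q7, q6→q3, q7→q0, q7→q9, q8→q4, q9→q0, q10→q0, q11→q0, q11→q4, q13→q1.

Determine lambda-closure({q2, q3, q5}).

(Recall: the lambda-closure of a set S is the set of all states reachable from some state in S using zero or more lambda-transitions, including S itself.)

{q0, q1, q2, q3, q4, q5, q7, q8, q9, q14}

Start with {q2, q3, q5}.
From q2 via lambda: add q7, q14.
From q3 via lambda: add q1.
From q7 via lambda: add q0, q9.
From q0 via lambda: add q4, q8.
No new states can be added; the closed set is {q0, q1, q2, q3, q4, q5, q7, q8, q9, q14}.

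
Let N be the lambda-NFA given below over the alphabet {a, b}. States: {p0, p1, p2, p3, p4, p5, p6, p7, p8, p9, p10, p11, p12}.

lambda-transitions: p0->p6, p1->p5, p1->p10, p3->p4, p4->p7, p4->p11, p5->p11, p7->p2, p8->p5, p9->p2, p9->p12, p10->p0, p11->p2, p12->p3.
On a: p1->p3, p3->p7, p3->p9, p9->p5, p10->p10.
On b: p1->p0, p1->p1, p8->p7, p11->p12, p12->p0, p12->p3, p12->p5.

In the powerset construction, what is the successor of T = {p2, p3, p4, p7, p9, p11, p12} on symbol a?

{p2, p3, p4, p5, p7, p9, p11, p12}

p3 on a → {p7, p9}.
p9 on a → {p5}.
No a-transition from p2, p4, p7, p11, p12.
Union after reading a: {p5, p7, p9}.
Now take the lambda-closure:
From p5 via lambda: add p11.
From p7 via lambda: add p2.
From p9 via lambda: add p12.
From p12 via lambda: add p3.
From p3 via lambda: add p4.
No new states can be added; the closed set is {p2, p3, p4, p5, p7, p9, p11, p12}.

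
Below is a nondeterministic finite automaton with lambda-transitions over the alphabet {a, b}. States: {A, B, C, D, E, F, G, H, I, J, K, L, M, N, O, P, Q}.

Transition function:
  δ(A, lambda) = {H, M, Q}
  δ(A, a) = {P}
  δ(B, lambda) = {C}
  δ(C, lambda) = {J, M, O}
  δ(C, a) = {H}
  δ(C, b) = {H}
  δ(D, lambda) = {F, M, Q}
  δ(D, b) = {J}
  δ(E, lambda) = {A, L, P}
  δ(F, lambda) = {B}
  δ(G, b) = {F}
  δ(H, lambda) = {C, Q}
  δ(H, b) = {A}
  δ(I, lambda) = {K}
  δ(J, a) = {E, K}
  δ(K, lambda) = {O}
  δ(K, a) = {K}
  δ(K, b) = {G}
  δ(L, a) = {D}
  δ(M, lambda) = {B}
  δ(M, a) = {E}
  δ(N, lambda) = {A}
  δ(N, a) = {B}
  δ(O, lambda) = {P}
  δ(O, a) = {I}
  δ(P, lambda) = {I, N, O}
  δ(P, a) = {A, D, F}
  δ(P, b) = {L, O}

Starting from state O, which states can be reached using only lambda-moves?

{A, B, C, H, I, J, K, M, N, O, P, Q}

Start with {O}.
From O via lambda: add P.
From P via lambda: add I, N.
From I via lambda: add K.
From N via lambda: add A.
From A via lambda: add H, M, Q.
From H via lambda: add C.
From M via lambda: add B.
From C via lambda: add J.
No new states can be added; the closed set is {A, B, C, H, I, J, K, M, N, O, P, Q}.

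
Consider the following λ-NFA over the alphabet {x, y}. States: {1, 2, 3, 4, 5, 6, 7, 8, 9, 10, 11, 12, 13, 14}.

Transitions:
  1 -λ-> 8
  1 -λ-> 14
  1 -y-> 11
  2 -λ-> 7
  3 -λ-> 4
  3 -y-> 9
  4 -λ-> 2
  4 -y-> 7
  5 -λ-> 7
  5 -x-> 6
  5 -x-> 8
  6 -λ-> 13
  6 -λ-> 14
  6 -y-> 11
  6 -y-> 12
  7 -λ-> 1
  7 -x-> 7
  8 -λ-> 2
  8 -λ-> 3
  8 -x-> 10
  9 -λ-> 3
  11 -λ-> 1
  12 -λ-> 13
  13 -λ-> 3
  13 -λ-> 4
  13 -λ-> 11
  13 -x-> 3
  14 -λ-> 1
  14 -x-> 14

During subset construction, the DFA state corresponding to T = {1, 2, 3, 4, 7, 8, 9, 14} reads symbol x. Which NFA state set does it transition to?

{1, 2, 3, 4, 7, 8, 10, 14}

7 on x → {7}.
8 on x → {10}.
14 on x → {14}.
No x-transition from 1, 2, 3, 4, 9.
Union after reading x: {7, 10, 14}.
Now take the λ-closure:
From 7 via λ: add 1.
From 1 via λ: add 8.
From 8 via λ: add 2, 3.
From 3 via λ: add 4.
No new states can be added; the closed set is {1, 2, 3, 4, 7, 8, 10, 14}.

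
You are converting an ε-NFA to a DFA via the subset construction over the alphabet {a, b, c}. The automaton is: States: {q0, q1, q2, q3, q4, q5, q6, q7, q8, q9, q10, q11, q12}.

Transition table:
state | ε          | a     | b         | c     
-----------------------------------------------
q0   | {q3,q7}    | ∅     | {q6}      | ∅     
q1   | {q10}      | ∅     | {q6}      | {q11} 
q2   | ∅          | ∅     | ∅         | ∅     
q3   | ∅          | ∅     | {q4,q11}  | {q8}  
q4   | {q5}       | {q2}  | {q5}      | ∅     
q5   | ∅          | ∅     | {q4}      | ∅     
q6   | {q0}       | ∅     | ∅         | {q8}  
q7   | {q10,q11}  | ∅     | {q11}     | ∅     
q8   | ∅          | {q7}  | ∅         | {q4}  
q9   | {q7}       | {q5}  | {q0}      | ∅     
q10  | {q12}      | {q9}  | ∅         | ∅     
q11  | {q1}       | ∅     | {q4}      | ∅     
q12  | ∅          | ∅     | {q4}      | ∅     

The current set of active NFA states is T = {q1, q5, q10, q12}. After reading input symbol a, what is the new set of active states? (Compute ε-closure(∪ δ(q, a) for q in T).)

{q1, q7, q9, q10, q11, q12}

q10 on a → {q9}.
No a-transition from q1, q5, q12.
Union after reading a: {q9}.
Now take the ε-closure:
From q9 via ε: add q7.
From q7 via ε: add q10, q11.
From q10 via ε: add q12.
From q11 via ε: add q1.
No new states can be added; the closed set is {q1, q7, q9, q10, q11, q12}.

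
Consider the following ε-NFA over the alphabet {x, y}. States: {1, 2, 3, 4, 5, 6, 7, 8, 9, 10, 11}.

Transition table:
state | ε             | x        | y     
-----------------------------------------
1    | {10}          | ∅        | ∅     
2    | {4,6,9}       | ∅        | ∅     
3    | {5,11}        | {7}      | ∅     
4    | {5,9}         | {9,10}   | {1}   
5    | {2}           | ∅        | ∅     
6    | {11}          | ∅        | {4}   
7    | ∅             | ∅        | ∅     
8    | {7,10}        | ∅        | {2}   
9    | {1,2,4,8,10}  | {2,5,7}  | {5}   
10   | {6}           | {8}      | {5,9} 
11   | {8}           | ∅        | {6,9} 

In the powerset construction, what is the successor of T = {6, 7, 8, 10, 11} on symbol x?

{6, 7, 8, 10, 11}

10 on x → {8}.
No x-transition from 6, 7, 8, 11.
Union after reading x: {8}.
Now take the ε-closure:
From 8 via ε: add 7, 10.
From 10 via ε: add 6.
From 6 via ε: add 11.
No new states can be added; the closed set is {6, 7, 8, 10, 11}.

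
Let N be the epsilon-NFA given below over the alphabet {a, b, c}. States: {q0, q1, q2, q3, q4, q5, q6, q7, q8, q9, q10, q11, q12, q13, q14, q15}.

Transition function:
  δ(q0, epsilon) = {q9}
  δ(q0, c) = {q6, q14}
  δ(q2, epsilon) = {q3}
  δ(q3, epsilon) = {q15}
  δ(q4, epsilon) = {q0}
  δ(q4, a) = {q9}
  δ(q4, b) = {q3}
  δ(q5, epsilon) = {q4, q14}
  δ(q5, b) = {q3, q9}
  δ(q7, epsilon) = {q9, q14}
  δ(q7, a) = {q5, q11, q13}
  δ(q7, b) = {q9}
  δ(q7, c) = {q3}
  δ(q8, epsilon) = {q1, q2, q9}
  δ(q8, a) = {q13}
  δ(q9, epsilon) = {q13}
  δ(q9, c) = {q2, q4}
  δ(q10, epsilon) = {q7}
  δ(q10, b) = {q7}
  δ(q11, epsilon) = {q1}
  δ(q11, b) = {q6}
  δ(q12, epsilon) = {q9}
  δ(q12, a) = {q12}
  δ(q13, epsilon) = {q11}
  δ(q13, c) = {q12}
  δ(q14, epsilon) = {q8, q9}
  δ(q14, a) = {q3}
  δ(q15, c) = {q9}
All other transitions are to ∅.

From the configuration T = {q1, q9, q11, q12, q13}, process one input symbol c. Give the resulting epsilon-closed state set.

{q0, q1, q2, q3, q4, q9, q11, q12, q13, q15}

q9 on c → {q2, q4}.
q13 on c → {q12}.
No c-transition from q1, q11, q12.
Union after reading c: {q2, q4, q12}.
Now take the epsilon-closure:
From q2 via epsilon: add q3.
From q4 via epsilon: add q0.
From q12 via epsilon: add q9.
From q3 via epsilon: add q15.
From q9 via epsilon: add q13.
From q13 via epsilon: add q11.
From q11 via epsilon: add q1.
No new states can be added; the closed set is {q0, q1, q2, q3, q4, q9, q11, q12, q13, q15}.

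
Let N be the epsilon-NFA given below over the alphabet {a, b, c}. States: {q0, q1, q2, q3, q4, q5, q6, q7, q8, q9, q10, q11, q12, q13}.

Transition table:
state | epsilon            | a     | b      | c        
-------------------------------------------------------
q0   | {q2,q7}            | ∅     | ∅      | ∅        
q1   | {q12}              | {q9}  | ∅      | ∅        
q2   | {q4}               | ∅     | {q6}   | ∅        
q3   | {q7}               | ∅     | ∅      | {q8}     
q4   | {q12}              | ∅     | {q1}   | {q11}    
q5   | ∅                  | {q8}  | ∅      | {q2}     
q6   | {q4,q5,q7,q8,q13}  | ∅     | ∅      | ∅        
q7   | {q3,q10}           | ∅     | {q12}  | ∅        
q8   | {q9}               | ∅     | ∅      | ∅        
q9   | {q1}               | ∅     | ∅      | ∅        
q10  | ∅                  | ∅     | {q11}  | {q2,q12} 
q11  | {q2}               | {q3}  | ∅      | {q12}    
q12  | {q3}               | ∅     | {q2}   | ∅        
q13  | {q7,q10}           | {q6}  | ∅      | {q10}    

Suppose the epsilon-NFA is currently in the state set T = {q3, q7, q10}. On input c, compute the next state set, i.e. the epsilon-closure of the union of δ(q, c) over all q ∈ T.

q3 on c → {q8}.
q10 on c → {q2, q12}.
No c-transition from q7.
Union after reading c: {q2, q8, q12}.
Now take the epsilon-closure:
From q2 via epsilon: add q4.
From q8 via epsilon: add q9.
From q12 via epsilon: add q3.
From q3 via epsilon: add q7.
From q9 via epsilon: add q1.
From q7 via epsilon: add q10.
No new states can be added; the closed set is {q1, q2, q3, q4, q7, q8, q9, q10, q12}.

{q1, q2, q3, q4, q7, q8, q9, q10, q12}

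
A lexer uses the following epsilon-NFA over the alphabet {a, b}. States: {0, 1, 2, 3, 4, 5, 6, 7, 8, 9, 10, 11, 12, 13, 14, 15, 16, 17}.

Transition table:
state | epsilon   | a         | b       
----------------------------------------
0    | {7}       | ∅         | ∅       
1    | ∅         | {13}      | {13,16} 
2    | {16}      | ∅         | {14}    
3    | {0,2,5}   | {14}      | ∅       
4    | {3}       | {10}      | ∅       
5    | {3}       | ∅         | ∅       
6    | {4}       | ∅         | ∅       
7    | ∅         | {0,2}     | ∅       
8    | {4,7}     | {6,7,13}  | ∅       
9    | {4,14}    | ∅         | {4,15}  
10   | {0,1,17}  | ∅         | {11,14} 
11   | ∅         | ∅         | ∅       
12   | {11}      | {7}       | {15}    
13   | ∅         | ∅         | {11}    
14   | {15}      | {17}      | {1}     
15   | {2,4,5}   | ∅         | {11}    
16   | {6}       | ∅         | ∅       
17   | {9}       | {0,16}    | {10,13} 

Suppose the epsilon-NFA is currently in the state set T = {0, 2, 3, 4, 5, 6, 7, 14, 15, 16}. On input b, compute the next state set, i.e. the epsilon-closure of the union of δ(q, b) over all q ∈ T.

{0, 1, 2, 3, 4, 5, 6, 7, 11, 14, 15, 16}

2 on b → {14}.
14 on b → {1}.
15 on b → {11}.
No b-transition from 0, 3, 4, 5, 6, 7, 16.
Union after reading b: {1, 11, 14}.
Now take the epsilon-closure:
From 14 via epsilon: add 15.
From 15 via epsilon: add 2, 4, 5.
From 2 via epsilon: add 16.
From 4 via epsilon: add 3.
From 3 via epsilon: add 0.
From 16 via epsilon: add 6.
From 0 via epsilon: add 7.
No new states can be added; the closed set is {0, 1, 2, 3, 4, 5, 6, 7, 11, 14, 15, 16}.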